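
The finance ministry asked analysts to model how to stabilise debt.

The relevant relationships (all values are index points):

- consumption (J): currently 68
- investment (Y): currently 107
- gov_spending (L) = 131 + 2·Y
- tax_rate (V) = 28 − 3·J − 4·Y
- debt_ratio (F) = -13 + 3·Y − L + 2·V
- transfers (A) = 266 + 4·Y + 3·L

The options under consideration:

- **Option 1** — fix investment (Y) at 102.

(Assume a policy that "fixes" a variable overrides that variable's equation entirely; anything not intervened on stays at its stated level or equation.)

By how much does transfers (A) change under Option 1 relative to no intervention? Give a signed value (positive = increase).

-50

Baseline:
  Y = 107
  L = 131 + 2·107 = 345
  A = 266 + 4·107 + 3·345 = 1729
Option 1 (Y := 102):
  Y = 102
  L = 131 + 2·102 = 335
  A = 266 + 4·102 + 3·335 = 1679
Change in A: 1679 − 1729 = -50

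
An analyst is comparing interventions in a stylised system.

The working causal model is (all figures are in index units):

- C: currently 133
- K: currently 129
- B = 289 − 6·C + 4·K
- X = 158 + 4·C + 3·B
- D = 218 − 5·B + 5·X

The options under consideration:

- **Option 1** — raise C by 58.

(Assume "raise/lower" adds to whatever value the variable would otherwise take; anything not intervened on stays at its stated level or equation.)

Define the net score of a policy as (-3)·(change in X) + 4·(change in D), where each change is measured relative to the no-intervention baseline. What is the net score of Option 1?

-6844

Baseline:
  C = 133
  K = 129
  B = 289 − 6·133 + 4·129 = 7
  X = 158 + 4·133 + 3·7 = 711
  D = 218 − 5·7 + 5·711 = 3738
Option 1 (C + 58):
  C = 133 + 58 = 191
  K = 129
  B = 289 − 6·191 + 4·129 = -341
  X = 158 + 4·191 + 3·(-341) = -101
  D = 218 − 5·(-341) + 5·(-101) = 1418
ΔX = -101 − 711 = -812; ΔD = 1418 − 3738 = -2320
Score = (-3)·(-812) + 4·(-2320) = -6844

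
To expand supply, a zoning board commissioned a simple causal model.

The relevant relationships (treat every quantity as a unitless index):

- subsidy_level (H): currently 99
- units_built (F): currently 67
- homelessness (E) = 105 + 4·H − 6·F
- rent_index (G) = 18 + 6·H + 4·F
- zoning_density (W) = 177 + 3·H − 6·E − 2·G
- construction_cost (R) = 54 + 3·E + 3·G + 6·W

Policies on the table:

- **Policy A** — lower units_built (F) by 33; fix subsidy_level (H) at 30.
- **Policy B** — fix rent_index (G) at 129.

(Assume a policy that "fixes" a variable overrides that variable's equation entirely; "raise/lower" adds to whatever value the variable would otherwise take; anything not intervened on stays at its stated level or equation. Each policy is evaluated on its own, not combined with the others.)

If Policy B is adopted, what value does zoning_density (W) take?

Policy B (G := 129):
  H = 99
  F = 67
  E = 105 + 4·99 − 6·67 = 99
  G = 129
  W = 177 + 3·99 − 6·99 − 2·129 = -378

-378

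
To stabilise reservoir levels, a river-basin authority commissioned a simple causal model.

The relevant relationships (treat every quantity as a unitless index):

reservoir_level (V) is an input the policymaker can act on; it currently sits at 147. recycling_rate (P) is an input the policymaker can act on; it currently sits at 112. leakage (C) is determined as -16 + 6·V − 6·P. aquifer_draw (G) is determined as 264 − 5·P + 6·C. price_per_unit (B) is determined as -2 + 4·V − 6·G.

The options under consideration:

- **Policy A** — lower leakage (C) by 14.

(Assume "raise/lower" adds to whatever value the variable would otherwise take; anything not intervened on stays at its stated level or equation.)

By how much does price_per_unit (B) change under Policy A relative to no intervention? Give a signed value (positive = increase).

Baseline:
  V = 147
  P = 112
  C = -16 + 6·147 − 6·112 = 194
  G = 264 − 5·112 + 6·194 = 868
  B = -2 + 4·147 − 6·868 = -4622
Policy A (C − 14):
  V = 147
  P = 112
  C = -16 + 6·147 − 6·112 (−14 from intervention) = 180
  G = 264 − 5·112 + 6·180 = 784
  B = -2 + 4·147 − 6·784 = -4118
Change in B: -4118 − (-4622) = 504

504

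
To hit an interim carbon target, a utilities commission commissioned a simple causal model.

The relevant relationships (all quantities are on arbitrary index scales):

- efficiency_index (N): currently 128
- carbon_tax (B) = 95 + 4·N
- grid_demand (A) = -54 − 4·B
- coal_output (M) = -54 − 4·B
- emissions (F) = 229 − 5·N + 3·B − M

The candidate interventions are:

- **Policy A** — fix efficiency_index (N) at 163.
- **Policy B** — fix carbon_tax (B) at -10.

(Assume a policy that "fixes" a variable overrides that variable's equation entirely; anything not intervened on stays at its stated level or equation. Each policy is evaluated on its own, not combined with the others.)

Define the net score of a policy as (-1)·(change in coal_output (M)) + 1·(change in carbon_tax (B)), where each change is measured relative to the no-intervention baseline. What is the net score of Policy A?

Baseline:
  N = 128
  B = 95 + 4·128 = 607
  M = -54 − 4·607 = -2482
Policy A (N := 163):
  N = 163
  B = 95 + 4·163 = 747
  M = -54 − 4·747 = -3042
ΔM = -3042 − (-2482) = -560; ΔB = 747 − 607 = 140
Score = (-1)·(-560) + 1·140 = 700

700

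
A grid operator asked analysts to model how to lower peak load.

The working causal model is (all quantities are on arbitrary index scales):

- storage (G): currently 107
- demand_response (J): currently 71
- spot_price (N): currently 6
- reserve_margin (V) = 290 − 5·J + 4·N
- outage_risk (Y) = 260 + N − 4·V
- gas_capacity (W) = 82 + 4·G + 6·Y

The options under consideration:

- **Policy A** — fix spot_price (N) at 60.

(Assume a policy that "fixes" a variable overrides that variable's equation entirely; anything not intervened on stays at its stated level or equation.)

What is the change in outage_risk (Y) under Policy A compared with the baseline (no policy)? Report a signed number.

-810

Baseline:
  J = 71
  N = 6
  V = 290 − 5·71 + 4·6 = -41
  Y = 260 + 6 − 4·(-41) = 430
Policy A (N := 60):
  J = 71
  N = 60
  V = 290 − 5·71 + 4·60 = 175
  Y = 260 + 60 − 4·175 = -380
Change in Y: -380 − 430 = -810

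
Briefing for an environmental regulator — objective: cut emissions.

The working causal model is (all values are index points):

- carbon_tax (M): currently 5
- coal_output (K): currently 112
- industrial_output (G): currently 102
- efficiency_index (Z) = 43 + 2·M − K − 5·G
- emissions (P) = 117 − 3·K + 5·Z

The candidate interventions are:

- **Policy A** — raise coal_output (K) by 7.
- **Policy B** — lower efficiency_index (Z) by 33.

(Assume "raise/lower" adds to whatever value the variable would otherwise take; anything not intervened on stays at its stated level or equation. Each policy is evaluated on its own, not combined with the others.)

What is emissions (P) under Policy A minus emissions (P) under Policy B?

109

Policy A (K + 7):
  M = 5
  K = 112 + 7 = 119
  G = 102
  Z = 43 + 2·5 − 119 − 5·102 = -576
  P = 117 − 3·119 + 5·(-576) = -3120
Policy B (Z − 33):
  M = 5
  K = 112
  G = 102
  Z = 43 + 2·5 − 112 − 5·102 (−33 from intervention) = -602
  P = 117 − 3·112 + 5·(-602) = -3229
P: -3120 − (-3229) = 109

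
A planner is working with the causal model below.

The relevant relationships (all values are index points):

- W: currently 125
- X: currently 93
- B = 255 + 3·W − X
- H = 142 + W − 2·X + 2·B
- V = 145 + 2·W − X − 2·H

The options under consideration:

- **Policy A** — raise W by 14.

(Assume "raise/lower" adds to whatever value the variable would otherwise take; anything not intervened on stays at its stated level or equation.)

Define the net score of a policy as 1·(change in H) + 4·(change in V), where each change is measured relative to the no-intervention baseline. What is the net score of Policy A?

Baseline:
  W = 125
  X = 93
  B = 255 + 3·125 − 93 = 537
  H = 142 + 125 − 2·93 + 2·537 = 1155
  V = 145 + 2·125 − 93 − 2·1155 = -2008
Policy A (W + 14):
  W = 125 + 14 = 139
  X = 93
  B = 255 + 3·139 − 93 = 579
  H = 142 + 139 − 2·93 + 2·579 = 1253
  V = 145 + 2·139 − 93 − 2·1253 = -2176
ΔH = 1253 − 1155 = 98; ΔV = -2176 − (-2008) = -168
Score = 1·98 + 4·(-168) = -574

-574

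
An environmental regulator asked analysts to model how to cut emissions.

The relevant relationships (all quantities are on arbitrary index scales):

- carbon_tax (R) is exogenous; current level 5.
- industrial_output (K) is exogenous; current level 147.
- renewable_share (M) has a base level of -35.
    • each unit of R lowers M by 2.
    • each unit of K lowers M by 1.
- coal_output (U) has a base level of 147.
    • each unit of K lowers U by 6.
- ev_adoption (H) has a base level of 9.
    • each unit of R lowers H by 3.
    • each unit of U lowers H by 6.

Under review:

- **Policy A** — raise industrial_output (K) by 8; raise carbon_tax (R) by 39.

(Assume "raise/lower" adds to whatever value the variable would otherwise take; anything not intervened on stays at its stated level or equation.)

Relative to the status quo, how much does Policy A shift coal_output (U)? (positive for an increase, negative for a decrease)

-48

Baseline:
  K = 147
  U = 147 − 6·147 = -735
Policy A (K + 8, R + 39):
  K = 147 + 8 = 155
  U = 147 − 6·155 = -783
Change in U: -783 − (-735) = -48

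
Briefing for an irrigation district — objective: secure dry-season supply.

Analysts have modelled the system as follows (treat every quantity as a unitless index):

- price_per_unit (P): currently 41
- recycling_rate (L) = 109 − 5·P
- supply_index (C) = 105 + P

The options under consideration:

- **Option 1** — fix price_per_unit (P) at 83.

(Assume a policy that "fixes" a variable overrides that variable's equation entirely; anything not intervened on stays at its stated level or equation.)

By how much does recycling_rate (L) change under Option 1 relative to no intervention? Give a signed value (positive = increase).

-210

Baseline:
  P = 41
  L = 109 − 5·41 = -96
Option 1 (P := 83):
  P = 83
  L = 109 − 5·83 = -306
Change in L: -306 − (-96) = -210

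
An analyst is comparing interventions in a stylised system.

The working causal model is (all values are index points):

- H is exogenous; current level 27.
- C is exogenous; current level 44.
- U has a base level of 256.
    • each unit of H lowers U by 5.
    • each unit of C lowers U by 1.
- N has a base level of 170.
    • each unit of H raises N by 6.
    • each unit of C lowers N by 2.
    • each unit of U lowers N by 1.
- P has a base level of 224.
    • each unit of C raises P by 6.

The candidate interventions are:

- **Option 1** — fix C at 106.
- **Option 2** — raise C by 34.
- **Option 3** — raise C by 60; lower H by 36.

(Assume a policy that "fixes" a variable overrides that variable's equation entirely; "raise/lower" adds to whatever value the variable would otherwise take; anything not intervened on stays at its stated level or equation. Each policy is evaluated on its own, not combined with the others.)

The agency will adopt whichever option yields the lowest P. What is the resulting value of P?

Option 1 (C := 106):
  C = 106
  P = 224 + 6·106 = 860
Option 2 (C + 34):
  C = 44 + 34 = 78
  P = 224 + 6·78 = 692
Option 3 (C + 60, H − 36):
  C = 44 + 60 = 104
  P = 224 + 6·104 = 848
Comparing — Option 1: P=860, Option 2: P=692, Option 3: P=848. Lowest is 692 (Option 2).

692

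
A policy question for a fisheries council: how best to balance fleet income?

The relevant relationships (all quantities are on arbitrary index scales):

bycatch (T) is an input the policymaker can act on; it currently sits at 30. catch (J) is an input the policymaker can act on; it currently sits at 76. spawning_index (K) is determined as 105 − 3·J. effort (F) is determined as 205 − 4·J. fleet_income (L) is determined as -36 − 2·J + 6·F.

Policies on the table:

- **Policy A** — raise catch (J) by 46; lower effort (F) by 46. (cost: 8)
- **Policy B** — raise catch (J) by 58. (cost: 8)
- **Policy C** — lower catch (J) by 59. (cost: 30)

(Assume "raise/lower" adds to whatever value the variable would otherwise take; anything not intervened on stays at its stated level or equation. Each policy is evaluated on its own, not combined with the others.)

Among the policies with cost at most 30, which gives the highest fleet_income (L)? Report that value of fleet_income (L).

Policy A (J + 46, F − 46):
  J = 76 + 46 = 122
  F = 205 − 4·122 (−46 from intervention) = -329
  L = -36 − 2·122 + 6·(-329) = -2254
Policy B (J + 58):
  J = 76 + 58 = 134
  F = 205 − 4·134 = -331
  L = -36 − 2·134 + 6·(-331) = -2290
Policy C (J − 59):
  J = 76 − 59 = 17
  F = 205 − 4·17 = 137
  L = -36 − 2·17 + 6·137 = 752
Comparing — Policy A: L=-2254, Policy B: L=-2290, Policy C: L=752. Highest is 752 (Policy C).

752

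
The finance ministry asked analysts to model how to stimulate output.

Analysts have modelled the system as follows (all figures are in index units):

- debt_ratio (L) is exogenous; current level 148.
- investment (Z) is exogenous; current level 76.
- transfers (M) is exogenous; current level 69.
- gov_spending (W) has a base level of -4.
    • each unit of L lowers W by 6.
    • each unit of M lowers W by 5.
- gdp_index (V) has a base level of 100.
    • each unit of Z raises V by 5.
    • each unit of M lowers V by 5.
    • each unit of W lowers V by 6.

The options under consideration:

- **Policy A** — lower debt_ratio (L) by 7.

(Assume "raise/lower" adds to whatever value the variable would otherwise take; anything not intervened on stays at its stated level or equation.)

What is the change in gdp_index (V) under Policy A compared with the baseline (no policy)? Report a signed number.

-252

Baseline:
  L = 148
  Z = 76
  M = 69
  W = -4 − 6·148 − 5·69 = -1237
  V = 100 + 5·76 − 5·69 − 6·(-1237) = 7557
Policy A (L − 7):
  L = 148 − 7 = 141
  Z = 76
  M = 69
  W = -4 − 6·141 − 5·69 = -1195
  V = 100 + 5·76 − 5·69 − 6·(-1195) = 7305
Change in V: 7305 − 7557 = -252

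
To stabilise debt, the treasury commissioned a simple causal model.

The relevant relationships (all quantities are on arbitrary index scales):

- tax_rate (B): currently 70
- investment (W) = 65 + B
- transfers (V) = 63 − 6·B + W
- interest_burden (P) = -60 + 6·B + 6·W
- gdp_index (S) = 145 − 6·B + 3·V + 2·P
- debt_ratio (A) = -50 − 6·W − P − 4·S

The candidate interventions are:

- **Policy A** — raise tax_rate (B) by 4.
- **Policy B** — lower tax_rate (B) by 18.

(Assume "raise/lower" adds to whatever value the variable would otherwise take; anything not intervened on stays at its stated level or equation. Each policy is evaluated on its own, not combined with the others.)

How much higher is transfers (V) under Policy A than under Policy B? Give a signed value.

-110

Policy A (B + 4):
  B = 70 + 4 = 74
  W = 65 + 74 = 139
  V = 63 − 6·74 + 139 = -242
Policy B (B − 18):
  B = 70 − 18 = 52
  W = 65 + 52 = 117
  V = 63 − 6·52 + 117 = -132
V: -242 − (-132) = -110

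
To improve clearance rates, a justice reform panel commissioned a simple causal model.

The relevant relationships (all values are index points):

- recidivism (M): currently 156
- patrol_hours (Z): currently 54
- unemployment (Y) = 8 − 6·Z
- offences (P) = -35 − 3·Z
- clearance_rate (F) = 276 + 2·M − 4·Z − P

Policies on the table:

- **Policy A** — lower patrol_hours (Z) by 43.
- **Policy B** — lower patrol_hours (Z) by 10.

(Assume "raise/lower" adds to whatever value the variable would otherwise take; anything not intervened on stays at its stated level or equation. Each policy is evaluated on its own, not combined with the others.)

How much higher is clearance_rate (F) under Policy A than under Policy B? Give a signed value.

Policy A (Z − 43):
  M = 156
  Z = 54 − 43 = 11
  P = -35 − 3·11 = -68
  F = 276 + 2·156 − 4·11 − (-68) = 612
Policy B (Z − 10):
  M = 156
  Z = 54 − 10 = 44
  P = -35 − 3·44 = -167
  F = 276 + 2·156 − 4·44 − (-167) = 579
F: 612 − 579 = 33

33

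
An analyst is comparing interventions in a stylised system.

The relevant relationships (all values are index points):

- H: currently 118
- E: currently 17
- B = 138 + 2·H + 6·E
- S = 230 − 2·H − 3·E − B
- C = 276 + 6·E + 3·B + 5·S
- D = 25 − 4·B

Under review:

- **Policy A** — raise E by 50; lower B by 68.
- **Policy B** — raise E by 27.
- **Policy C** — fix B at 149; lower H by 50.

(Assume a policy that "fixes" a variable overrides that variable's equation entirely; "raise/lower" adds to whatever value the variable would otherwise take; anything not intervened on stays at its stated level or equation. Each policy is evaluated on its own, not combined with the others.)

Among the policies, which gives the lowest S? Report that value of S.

-915

Policy A (E + 50, B − 68):
  H = 118
  E = 17 + 50 = 67
  B = 138 + 2·118 + 6·67 (−68 from intervention) = 708
  S = 230 − 2·118 − 3·67 − 708 = -915
Policy B (E + 27):
  H = 118
  E = 17 + 27 = 44
  B = 138 + 2·118 + 6·44 = 638
  S = 230 − 2·118 − 3·44 − 638 = -776
Policy C (B := 149, H − 50):
  H = 118 − 50 = 68
  E = 17
  B = 149
  S = 230 − 2·68 − 3·17 − 149 = -106
Comparing — Policy A: S=-915, Policy B: S=-776, Policy C: S=-106. Lowest is -915 (Policy A).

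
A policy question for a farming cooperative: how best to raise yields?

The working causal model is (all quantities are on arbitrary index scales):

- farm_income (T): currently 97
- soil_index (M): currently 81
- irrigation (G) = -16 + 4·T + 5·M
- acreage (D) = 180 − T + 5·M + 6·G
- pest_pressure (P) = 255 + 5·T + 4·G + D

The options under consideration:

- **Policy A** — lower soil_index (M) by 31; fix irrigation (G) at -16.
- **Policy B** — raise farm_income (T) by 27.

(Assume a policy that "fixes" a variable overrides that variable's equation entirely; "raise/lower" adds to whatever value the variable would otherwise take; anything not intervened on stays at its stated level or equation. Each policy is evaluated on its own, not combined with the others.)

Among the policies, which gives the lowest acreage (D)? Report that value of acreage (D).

237

Policy A (M − 31, G := -16):
  T = 97
  M = 81 − 31 = 50
  G = -16
  D = 180 − 97 + 5·50 + 6·(-16) = 237
Policy B (T + 27):
  T = 97 + 27 = 124
  M = 81
  G = -16 + 4·124 + 5·81 = 885
  D = 180 − 124 + 5·81 + 6·885 = 5771
Comparing — Policy A: D=237, Policy B: D=5771. Lowest is 237 (Policy A).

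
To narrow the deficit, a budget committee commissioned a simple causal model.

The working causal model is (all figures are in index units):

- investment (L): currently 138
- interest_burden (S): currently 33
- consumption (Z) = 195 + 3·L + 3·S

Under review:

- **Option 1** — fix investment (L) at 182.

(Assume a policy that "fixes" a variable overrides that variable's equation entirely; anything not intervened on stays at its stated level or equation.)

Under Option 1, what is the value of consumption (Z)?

Option 1 (L := 182):
  L = 182
  S = 33
  Z = 195 + 3·182 + 3·33 = 840

840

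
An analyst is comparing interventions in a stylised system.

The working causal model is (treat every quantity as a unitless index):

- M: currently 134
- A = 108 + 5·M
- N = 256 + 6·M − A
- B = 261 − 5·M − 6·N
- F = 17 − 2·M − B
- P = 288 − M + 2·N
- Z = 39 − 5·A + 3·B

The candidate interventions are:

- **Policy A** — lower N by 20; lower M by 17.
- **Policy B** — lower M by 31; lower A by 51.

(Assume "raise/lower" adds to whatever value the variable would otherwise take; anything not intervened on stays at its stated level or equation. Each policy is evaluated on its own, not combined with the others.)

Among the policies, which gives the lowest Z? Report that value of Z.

-9019

Policy A (N − 20, M − 17):
  M = 134 − 17 = 117
  A = 108 + 5·117 = 693
  N = 256 + 6·117 − 693 (−20 from intervention) = 245
  B = 261 − 5·117 − 6·245 = -1794
  Z = 39 − 5·693 + 3·(-1794) = -8808
Policy B (M − 31, A − 51):
  M = 134 − 31 = 103
  A = 108 + 5·103 (−51 from intervention) = 572
  N = 256 + 6·103 − 572 = 302
  B = 261 − 5·103 − 6·302 = -2066
  Z = 39 − 5·572 + 3·(-2066) = -9019
Comparing — Policy A: Z=-8808, Policy B: Z=-9019. Lowest is -9019 (Policy B).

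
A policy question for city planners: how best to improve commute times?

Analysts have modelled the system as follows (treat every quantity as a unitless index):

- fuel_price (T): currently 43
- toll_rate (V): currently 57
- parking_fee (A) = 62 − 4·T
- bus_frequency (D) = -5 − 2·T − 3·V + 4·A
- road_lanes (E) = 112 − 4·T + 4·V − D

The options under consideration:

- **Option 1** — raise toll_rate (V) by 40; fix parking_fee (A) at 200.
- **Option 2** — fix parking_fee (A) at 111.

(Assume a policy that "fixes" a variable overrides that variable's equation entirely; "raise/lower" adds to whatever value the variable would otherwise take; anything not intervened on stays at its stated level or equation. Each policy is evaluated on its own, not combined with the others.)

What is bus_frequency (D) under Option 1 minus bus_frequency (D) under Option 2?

236

Option 1 (V + 40, A := 200):
  T = 43
  V = 57 + 40 = 97
  A = 200
  D = -5 − 2·43 − 3·97 + 4·200 = 418
Option 2 (A := 111):
  T = 43
  V = 57
  A = 111
  D = -5 − 2·43 − 3·57 + 4·111 = 182
D: 418 − 182 = 236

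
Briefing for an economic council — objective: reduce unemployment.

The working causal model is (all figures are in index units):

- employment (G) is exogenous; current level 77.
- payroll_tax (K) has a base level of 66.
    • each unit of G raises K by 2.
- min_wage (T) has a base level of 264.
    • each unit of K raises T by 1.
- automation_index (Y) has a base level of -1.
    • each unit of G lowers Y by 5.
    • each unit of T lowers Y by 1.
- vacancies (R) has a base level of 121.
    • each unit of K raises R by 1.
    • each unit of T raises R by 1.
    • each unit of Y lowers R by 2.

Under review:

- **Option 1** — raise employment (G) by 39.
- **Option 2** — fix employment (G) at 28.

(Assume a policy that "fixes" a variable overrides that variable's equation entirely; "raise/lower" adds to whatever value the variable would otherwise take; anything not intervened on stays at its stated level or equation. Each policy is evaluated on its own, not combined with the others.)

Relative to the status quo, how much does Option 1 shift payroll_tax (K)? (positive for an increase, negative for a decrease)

Baseline:
  G = 77
  K = 66 + 2·77 = 220
Option 1 (G + 39):
  G = 77 + 39 = 116
  K = 66 + 2·116 = 298
Change in K: 298 − 220 = 78

78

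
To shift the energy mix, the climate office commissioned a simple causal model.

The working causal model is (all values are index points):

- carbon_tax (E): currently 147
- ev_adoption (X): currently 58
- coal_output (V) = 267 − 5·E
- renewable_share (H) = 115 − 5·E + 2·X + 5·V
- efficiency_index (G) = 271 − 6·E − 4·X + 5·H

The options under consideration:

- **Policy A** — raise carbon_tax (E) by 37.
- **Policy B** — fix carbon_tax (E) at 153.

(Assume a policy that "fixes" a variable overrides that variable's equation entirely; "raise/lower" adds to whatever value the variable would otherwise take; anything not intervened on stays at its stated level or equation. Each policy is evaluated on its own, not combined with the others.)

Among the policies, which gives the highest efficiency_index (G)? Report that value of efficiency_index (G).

Policy A (E + 37):
  E = 147 + 37 = 184
  X = 58
  V = 267 − 5·184 = -653
  H = 115 − 5·184 + 2·58 + 5·(-653) = -3954
  G = 271 − 6·184 − 4·58 + 5·(-3954) = -20835
Policy B (E := 153):
  E = 153
  X = 58
  V = 267 − 5·153 = -498
  H = 115 − 5·153 + 2·58 + 5·(-498) = -3024
  G = 271 − 6·153 − 4·58 + 5·(-3024) = -15999
Comparing — Policy A: G=-20835, Policy B: G=-15999. Highest is -15999 (Policy B).

-15999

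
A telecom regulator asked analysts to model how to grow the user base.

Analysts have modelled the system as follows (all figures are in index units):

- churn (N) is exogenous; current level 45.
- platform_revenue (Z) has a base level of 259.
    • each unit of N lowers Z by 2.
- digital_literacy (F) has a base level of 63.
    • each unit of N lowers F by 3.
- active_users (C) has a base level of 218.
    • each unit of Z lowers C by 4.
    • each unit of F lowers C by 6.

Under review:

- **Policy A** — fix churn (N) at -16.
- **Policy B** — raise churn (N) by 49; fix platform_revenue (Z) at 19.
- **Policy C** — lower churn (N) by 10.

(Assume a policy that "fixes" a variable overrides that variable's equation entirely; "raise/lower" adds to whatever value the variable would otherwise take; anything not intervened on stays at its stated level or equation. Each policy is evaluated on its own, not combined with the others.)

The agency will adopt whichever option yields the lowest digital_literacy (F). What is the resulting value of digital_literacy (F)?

Policy A (N := -16):
  N = -16
  F = 63 − 3·(-16) = 111
Policy B (N + 49, Z := 19):
  N = 45 + 49 = 94
  F = 63 − 3·94 = -219
Policy C (N − 10):
  N = 45 − 10 = 35
  F = 63 − 3·35 = -42
Comparing — Policy A: F=111, Policy B: F=-219, Policy C: F=-42. Lowest is -219 (Policy B).

-219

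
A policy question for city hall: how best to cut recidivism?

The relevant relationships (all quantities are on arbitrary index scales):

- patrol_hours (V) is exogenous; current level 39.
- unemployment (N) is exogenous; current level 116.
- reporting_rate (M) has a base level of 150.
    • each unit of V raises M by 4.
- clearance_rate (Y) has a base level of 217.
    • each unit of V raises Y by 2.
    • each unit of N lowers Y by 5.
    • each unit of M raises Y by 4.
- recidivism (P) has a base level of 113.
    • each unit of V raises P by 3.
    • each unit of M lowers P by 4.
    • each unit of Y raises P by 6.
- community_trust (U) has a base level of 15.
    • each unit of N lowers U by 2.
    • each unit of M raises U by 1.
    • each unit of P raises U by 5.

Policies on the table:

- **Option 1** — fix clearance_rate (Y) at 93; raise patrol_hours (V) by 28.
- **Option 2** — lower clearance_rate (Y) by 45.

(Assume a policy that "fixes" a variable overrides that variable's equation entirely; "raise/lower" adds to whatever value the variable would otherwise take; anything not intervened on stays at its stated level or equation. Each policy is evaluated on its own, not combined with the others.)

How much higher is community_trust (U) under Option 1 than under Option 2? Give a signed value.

-25738

Option 1 (Y := 93, V + 28):
  V = 39 + 28 = 67
  N = 116
  M = 150 + 4·67 = 418
  Y = 93
  P = 113 + 3·67 − 4·418 + 6·93 = -800
  U = 15 − 2·116 + 418 + 5·(-800) = -3799
Option 2 (Y − 45):
  V = 39
  N = 116
  M = 150 + 4·39 = 306
  Y = 217 + 2·39 − 5·116 + 4·306 (−45 from intervention) = 894
  P = 113 + 3·39 − 4·306 + 6·894 = 4370
  U = 15 − 2·116 + 306 + 5·4370 = 21939
U: -3799 − 21939 = -25738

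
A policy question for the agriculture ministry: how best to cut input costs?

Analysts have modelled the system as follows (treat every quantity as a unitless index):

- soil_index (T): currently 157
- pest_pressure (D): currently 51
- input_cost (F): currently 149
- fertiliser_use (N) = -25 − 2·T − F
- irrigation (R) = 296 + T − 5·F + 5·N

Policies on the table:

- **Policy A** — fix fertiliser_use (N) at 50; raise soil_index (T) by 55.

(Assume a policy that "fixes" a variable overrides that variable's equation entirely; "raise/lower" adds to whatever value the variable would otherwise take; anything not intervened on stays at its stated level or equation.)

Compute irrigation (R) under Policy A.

Policy A (N := 50, T + 55):
  T = 157 + 55 = 212
  F = 149
  N = 50
  R = 296 + 212 − 5·149 + 5·50 = 13

13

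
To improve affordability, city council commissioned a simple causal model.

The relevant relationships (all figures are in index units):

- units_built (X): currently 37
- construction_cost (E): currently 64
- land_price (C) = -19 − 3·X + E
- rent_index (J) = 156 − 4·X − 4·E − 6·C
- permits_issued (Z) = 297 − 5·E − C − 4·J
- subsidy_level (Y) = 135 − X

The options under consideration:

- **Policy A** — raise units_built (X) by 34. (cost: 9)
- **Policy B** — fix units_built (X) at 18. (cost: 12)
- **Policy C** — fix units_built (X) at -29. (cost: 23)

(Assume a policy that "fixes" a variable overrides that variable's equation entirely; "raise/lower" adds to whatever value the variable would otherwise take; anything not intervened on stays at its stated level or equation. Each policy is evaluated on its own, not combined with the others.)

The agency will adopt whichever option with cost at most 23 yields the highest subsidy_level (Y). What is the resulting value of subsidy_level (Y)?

Policy A (X + 34):
  X = 37 + 34 = 71
  Y = 135 − 71 = 64
Policy B (X := 18):
  X = 18
  Y = 135 − 18 = 117
Policy C (X := -29):
  X = -29
  Y = 135 − (-29) = 164
Comparing — Policy A: Y=64, Policy B: Y=117, Policy C: Y=164. Highest is 164 (Policy C).

164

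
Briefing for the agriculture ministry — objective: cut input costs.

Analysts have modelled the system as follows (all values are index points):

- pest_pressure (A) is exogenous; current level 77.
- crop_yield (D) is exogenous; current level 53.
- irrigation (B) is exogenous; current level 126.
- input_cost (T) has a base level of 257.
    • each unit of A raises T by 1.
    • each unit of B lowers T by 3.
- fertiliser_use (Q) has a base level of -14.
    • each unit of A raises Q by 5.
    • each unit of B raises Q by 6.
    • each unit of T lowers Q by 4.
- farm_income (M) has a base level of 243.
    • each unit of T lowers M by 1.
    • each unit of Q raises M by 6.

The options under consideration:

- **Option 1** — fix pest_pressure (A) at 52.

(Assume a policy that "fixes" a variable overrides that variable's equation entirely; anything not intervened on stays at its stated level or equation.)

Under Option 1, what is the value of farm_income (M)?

7980

Option 1 (A := 52):
  A = 52
  B = 126
  T = 257 + 52 − 3·126 = -69
  Q = -14 + 5·52 + 6·126 − 4·(-69) = 1278
  M = 243 − (-69) + 6·1278 = 7980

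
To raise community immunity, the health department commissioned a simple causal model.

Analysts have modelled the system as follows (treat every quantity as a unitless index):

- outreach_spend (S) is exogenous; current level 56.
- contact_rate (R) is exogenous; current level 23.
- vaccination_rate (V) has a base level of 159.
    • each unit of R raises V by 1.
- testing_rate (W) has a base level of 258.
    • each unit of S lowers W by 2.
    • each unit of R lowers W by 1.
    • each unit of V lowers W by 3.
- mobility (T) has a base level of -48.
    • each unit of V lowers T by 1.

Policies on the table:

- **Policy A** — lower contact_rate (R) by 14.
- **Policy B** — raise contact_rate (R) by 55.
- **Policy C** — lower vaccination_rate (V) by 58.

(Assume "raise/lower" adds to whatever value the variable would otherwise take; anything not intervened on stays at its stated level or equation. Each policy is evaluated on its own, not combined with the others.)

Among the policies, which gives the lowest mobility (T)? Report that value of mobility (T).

Policy A (R − 14):
  R = 23 − 14 = 9
  V = 159 + 9 = 168
  T = -48 − 168 = -216
Policy B (R + 55):
  R = 23 + 55 = 78
  V = 159 + 78 = 237
  T = -48 − 237 = -285
Policy C (V − 58):
  R = 23
  V = 159 + 23 (−58 from intervention) = 124
  T = -48 − 124 = -172
Comparing — Policy A: T=-216, Policy B: T=-285, Policy C: T=-172. Lowest is -285 (Policy B).

-285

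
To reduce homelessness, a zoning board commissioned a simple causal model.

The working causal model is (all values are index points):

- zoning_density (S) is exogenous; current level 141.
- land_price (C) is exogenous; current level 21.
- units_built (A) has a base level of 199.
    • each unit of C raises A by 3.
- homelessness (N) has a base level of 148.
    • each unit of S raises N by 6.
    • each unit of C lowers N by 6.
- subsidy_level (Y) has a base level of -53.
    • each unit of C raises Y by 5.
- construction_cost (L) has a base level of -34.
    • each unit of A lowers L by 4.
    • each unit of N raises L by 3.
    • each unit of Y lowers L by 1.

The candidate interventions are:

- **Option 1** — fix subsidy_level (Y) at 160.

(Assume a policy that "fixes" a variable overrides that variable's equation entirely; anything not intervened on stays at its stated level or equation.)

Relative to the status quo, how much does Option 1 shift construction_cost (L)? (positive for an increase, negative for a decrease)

-108

Baseline:
  S = 141
  C = 21
  A = 199 + 3·21 = 262
  N = 148 + 6·141 − 6·21 = 868
  Y = -53 + 5·21 = 52
  L = -34 − 4·262 + 3·868 − 52 = 1470
Option 1 (Y := 160):
  S = 141
  C = 21
  A = 199 + 3·21 = 262
  N = 148 + 6·141 − 6·21 = 868
  Y = 160
  L = -34 − 4·262 + 3·868 − 160 = 1362
Change in L: 1362 − 1470 = -108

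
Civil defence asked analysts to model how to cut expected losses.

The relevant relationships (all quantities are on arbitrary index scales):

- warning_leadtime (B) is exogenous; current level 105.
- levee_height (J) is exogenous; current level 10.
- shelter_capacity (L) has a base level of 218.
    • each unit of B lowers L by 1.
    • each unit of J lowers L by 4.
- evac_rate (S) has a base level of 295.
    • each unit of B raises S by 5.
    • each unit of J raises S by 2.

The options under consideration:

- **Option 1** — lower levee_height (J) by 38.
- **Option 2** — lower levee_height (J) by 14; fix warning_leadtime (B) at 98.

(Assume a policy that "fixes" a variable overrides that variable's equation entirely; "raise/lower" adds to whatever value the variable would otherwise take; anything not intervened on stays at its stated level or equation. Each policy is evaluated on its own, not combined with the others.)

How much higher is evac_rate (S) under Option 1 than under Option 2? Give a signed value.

Option 1 (J − 38):
  B = 105
  J = 10 − 38 = -28
  S = 295 + 5·105 + 2·(-28) = 764
Option 2 (J − 14, B := 98):
  B = 98
  J = 10 − 14 = -4
  S = 295 + 5·98 + 2·(-4) = 777
S: 764 − 777 = -13

-13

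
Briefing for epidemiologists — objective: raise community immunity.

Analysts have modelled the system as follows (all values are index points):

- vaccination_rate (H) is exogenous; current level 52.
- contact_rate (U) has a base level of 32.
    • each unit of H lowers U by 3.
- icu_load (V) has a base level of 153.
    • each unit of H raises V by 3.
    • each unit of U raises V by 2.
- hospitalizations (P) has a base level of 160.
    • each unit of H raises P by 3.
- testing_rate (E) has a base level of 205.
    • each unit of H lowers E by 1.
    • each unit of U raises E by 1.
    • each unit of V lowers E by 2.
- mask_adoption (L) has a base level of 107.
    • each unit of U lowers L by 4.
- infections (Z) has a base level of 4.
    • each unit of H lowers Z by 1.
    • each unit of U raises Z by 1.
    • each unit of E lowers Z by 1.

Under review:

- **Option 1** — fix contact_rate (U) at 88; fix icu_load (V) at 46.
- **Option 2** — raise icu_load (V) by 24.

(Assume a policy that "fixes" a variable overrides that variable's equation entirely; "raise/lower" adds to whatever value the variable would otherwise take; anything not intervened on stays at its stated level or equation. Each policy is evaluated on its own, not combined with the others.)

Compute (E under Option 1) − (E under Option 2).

Option 1 (U := 88, V := 46):
  H = 52
  U = 88
  V = 46
  E = 205 − 52 + 88 − 2·46 = 149
Option 2 (V + 24):
  H = 52
  U = 32 − 3·52 = -124
  V = 153 + 3·52 + 2·(-124) (+24 from intervention) = 85
  E = 205 − 52 + (-124) − 2·85 = -141
E: 149 − (-141) = 290

290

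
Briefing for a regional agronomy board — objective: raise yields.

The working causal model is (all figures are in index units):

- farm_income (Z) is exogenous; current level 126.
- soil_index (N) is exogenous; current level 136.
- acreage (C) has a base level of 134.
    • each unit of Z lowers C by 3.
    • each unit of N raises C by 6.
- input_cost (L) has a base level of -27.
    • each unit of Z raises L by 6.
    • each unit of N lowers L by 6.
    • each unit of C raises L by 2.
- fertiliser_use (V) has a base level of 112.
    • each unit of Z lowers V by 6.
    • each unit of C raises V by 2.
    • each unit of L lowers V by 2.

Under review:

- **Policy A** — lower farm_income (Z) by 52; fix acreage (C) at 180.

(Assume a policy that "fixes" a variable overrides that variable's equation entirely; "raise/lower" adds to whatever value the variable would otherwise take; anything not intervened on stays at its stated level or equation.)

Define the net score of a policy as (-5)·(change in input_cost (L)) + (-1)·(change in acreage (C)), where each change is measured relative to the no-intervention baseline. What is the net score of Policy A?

5872

Baseline:
  Z = 126
  N = 136
  C = 134 − 3·126 + 6·136 = 572
  L = -27 + 6·126 − 6·136 + 2·572 = 1057
Policy A (Z − 52, C := 180):
  Z = 126 − 52 = 74
  N = 136
  C = 180
  L = -27 + 6·74 − 6·136 + 2·180 = -39
ΔL = -39 − 1057 = -1096; ΔC = 180 − 572 = -392
Score = (-5)·(-1096) + (-1)·(-392) = 5872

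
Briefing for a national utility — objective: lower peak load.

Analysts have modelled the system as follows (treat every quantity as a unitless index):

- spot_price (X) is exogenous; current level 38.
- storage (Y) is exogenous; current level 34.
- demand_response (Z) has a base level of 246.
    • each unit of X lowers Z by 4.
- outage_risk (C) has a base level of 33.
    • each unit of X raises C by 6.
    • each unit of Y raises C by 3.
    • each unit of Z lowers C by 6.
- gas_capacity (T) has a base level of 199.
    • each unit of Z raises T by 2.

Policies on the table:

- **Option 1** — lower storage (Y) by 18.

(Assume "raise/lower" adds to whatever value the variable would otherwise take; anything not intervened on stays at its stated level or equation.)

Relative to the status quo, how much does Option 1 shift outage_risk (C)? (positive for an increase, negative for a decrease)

Baseline:
  X = 38
  Y = 34
  Z = 246 − 4·38 = 94
  C = 33 + 6·38 + 3·34 − 6·94 = -201
Option 1 (Y − 18):
  X = 38
  Y = 34 − 18 = 16
  Z = 246 − 4·38 = 94
  C = 33 + 6·38 + 3·16 − 6·94 = -255
Change in C: -255 − (-201) = -54

-54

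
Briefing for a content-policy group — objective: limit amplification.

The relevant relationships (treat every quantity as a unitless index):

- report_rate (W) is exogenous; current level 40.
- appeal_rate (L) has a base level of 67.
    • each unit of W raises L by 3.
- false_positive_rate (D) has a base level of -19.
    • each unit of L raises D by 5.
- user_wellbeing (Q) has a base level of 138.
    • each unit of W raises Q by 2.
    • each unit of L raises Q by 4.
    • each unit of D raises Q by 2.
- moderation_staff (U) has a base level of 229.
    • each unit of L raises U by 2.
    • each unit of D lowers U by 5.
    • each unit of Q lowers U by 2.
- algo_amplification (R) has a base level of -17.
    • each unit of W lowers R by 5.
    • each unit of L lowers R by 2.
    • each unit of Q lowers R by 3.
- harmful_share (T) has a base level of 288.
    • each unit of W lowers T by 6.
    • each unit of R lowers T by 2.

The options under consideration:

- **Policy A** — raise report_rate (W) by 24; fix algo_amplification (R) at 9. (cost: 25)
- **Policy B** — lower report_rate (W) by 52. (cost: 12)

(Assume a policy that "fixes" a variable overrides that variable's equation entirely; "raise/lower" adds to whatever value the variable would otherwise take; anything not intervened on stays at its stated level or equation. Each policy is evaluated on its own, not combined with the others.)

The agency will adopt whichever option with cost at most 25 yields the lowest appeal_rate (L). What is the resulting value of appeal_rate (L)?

31

Policy A (W + 24, R := 9):
  W = 40 + 24 = 64
  L = 67 + 3·64 = 259
Policy B (W − 52):
  W = 40 − 52 = -12
  L = 67 + 3·(-12) = 31
Comparing — Policy A: L=259, Policy B: L=31. Lowest is 31 (Policy B).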